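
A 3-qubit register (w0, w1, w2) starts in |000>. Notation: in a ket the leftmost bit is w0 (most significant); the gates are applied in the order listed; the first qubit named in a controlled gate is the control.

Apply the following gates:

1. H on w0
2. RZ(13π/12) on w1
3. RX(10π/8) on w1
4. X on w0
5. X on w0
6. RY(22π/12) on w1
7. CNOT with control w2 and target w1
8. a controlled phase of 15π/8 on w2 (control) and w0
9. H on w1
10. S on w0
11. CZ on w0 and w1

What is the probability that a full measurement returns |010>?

A full measurement returns |010> with probability 1/4 - sqrt(2)/16.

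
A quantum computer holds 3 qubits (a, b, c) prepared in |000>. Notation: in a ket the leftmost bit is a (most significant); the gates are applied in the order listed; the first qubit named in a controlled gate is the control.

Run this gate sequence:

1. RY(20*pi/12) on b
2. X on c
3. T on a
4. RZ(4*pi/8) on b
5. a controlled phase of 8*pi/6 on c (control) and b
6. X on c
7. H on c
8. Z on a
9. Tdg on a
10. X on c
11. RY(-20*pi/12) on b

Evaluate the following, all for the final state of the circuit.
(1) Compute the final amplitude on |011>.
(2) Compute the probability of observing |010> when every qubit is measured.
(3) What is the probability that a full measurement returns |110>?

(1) The amplitude on |011> is sqrt(6)*(-exp(3*I*pi/4) + exp(7*I*pi/12))/8.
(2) A full measurement returns |010> with probability 3/16 - 3*sqrt(3)/32.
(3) Outcome |110> occurs with probability 0.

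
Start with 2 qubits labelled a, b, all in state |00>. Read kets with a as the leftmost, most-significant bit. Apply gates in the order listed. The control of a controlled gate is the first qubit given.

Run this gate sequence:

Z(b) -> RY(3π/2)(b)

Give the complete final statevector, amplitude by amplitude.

After the circuit, the state carries amplitude -sqrt(2)/2 on |00>, sqrt(2)/2 on |01>, 0 on |10>, 0 on |11>.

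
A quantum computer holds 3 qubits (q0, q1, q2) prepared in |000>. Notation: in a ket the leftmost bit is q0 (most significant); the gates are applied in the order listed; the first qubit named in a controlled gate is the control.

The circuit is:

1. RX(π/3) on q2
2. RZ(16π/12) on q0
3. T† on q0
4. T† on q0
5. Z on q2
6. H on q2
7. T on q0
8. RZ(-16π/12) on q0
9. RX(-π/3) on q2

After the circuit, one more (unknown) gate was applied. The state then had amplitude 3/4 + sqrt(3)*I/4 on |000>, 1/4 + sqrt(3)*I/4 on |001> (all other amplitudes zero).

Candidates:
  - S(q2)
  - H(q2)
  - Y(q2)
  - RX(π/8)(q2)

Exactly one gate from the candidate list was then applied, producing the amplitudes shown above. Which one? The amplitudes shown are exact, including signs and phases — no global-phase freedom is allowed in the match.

The unique candidate consistent with the amplitudes is H(q2).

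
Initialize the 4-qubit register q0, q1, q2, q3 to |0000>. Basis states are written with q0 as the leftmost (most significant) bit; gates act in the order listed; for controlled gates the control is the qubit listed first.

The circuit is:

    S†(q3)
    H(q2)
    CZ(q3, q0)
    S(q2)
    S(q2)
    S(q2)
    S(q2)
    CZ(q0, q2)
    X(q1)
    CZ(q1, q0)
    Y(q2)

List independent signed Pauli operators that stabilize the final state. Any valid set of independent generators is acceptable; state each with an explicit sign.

The stabilizer group can be generated by -IIXI, +ZIII, -IZII, +IIIZ, among other valid generating sets. Key observation: steps 4-7 multiply out to the identity, so the circuit reduces to the remaining gates.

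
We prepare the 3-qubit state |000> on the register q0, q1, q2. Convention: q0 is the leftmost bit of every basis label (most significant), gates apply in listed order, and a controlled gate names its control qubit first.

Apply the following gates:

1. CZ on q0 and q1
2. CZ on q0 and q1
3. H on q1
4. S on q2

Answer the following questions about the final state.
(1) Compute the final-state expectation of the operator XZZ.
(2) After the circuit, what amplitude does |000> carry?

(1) The observable XZZ averages to 0.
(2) The amplitude on |000> is sqrt(2)/2.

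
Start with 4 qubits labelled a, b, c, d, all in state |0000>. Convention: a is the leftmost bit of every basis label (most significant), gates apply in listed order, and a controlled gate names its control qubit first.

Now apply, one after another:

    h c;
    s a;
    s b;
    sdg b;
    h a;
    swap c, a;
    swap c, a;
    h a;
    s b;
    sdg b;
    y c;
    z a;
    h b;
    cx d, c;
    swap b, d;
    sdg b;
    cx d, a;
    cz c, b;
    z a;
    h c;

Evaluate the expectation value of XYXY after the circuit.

The expectation value of XYXY is 0. Key observation: gates 3-10 undo each other exactly, leaving only the rest of the circuit to track.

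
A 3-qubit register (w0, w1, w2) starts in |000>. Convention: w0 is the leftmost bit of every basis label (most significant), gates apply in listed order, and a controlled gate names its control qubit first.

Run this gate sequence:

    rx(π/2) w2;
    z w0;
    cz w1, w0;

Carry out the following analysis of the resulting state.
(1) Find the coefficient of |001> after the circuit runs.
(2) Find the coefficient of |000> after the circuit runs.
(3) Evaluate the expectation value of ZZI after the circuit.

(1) The amplitude on |001> is -sqrt(2)*I/2.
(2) The amplitude on |000> is sqrt(2)/2.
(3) In the final state, ZZI has expectation 1.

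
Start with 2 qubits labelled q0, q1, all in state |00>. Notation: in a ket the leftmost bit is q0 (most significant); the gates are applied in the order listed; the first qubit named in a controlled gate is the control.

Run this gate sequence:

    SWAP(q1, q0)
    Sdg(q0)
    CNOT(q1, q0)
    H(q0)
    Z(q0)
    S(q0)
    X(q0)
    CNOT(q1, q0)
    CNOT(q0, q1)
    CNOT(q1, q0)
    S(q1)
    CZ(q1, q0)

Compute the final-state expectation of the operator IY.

In the final state, IY has expectation 0.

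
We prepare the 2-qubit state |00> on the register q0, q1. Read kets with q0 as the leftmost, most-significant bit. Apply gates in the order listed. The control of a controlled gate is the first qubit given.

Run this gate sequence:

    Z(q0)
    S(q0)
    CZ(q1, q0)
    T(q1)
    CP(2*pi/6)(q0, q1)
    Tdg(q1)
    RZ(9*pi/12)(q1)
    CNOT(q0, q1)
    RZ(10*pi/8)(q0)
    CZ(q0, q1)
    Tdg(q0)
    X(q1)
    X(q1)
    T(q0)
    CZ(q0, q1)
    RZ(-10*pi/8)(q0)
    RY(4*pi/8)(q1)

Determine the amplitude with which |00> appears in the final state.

The amplitude on |00> is -sqrt(2)*exp(5*I*pi/8)/2. Key observation: gates 9-16 undo each other exactly, leaving only the rest of the circuit to track.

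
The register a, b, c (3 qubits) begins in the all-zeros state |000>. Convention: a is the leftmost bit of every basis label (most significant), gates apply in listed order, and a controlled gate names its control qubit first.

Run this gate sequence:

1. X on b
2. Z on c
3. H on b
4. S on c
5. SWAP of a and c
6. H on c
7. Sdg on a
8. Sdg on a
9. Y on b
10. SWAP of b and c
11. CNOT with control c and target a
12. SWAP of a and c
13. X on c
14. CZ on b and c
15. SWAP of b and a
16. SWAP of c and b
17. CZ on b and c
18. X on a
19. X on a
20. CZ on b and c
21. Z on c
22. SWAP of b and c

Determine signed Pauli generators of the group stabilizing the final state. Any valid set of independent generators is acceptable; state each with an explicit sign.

One valid set of independent stabilizer generators is +XIZ, -ZXX, -IZZ (any independent generating set of the same group is equally correct). Key observation: gates 17-20 undo each other exactly, leaving only the rest of the circuit to track.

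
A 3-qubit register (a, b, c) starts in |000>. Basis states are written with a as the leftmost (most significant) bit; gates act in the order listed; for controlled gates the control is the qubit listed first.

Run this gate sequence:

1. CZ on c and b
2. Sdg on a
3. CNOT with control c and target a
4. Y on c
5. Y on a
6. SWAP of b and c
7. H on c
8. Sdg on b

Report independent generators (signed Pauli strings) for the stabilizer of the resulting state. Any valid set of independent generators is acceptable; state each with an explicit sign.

The final state is stabilized by the group generated by +IIX, -ZII, -IZI; other independent generating sets are equally valid.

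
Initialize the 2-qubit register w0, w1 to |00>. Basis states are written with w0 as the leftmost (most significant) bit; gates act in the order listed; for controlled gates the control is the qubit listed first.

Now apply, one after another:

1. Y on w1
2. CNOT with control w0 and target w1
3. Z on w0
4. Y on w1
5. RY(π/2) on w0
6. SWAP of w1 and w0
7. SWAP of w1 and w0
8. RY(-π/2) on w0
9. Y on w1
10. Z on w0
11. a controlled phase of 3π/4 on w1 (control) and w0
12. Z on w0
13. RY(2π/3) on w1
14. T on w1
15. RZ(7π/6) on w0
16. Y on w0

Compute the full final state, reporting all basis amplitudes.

The resulting statevector has amplitude 0 on |00>, 0 on |01>, -sqrt(3)*exp(5*I*pi/12)/2 on |10>, exp(2*I*pi/3)/2 on |11>. Key observation: the block from step 3 through step 10 cancels to the identity and can be dropped.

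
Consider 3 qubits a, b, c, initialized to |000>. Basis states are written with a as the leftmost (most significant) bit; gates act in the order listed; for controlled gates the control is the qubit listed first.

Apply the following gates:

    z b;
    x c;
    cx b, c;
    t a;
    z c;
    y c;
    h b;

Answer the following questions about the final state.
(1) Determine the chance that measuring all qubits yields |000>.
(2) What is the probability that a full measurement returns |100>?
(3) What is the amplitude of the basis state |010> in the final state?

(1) Outcome |000> occurs with probability 1/2.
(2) Outcome |100> occurs with probability 0.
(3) |010> carries amplitude sqrt(2)*I/2 in the final state.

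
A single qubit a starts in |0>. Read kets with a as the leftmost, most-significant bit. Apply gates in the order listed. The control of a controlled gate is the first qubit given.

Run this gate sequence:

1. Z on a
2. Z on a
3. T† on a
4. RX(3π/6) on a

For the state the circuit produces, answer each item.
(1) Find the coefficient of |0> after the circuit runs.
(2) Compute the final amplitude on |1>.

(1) The final state's coefficient on |0> equals sqrt(2)/2.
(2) |1> carries amplitude -sqrt(2)*I/2 in the final state.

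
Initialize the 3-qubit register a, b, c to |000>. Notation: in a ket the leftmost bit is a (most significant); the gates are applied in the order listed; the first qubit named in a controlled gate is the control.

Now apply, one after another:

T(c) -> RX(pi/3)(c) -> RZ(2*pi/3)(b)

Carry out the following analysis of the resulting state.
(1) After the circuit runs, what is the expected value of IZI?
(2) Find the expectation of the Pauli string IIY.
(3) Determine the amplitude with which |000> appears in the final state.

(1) The observable IZI averages to 1.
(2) In the final state, IIY has expectation -sqrt(3)/2.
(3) The final state's coefficient on |000> equals -sqrt(3)*exp(2*I*pi/3)/2.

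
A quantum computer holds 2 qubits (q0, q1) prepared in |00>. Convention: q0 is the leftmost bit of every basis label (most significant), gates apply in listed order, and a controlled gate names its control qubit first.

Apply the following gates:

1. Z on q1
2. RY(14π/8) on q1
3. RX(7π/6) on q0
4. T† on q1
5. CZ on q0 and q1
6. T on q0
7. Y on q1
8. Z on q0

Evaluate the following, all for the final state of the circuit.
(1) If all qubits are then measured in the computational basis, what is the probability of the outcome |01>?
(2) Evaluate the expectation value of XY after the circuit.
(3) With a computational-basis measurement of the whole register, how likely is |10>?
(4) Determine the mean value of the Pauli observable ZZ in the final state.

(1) Outcome |01> occurs with probability -sqrt(3)/8 - sqrt(6)/16 + sqrt(2)/8 + 1/4.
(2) The observable XY averages to -sqrt(2)/8.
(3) The probability of measuring |10> is -sqrt(2)/8 - sqrt(6)/16 + sqrt(3)/8 + 1/4.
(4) In the final state, ZZ has expectation sqrt(6)/4.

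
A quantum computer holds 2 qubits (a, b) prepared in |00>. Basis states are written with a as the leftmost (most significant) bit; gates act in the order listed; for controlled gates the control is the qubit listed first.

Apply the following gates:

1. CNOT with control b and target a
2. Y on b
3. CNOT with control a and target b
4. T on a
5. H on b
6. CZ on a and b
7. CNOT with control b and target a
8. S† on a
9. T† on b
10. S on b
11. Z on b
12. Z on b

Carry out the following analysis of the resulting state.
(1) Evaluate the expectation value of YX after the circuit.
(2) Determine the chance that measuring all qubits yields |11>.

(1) The expectation value of YX is sqrt(2)/2.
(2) A full measurement returns |11> with probability 1/2.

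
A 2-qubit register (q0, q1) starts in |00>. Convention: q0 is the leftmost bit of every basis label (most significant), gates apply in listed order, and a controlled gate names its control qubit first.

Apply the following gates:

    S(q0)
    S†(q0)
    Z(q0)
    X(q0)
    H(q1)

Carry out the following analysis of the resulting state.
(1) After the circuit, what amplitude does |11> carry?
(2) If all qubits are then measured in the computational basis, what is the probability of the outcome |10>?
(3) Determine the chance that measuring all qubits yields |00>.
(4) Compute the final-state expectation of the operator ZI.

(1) |11> carries amplitude sqrt(2)/2 in the final state.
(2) A full measurement returns |10> with probability 1/2.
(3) A full measurement returns |00> with probability 0.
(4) The observable ZI averages to -1.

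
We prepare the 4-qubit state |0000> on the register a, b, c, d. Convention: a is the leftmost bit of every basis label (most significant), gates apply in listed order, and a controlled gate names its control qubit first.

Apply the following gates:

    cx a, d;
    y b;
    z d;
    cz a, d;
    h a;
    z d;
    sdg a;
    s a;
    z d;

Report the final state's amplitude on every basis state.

After the circuit, the state carries amplitude sqrt(2)*I/2 on |0100>, sqrt(2)*I/2 on |1100>, and 0 on every other basis state. Key observation: the block from step 6 through step 9 cancels to the identity and can be dropped.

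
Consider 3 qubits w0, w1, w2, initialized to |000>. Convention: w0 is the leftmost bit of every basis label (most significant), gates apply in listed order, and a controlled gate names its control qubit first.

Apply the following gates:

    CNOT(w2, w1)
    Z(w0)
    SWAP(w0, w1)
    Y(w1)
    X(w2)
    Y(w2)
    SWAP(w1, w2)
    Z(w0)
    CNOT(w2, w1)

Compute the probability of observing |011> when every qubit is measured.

The probability of measuring |011> is 1.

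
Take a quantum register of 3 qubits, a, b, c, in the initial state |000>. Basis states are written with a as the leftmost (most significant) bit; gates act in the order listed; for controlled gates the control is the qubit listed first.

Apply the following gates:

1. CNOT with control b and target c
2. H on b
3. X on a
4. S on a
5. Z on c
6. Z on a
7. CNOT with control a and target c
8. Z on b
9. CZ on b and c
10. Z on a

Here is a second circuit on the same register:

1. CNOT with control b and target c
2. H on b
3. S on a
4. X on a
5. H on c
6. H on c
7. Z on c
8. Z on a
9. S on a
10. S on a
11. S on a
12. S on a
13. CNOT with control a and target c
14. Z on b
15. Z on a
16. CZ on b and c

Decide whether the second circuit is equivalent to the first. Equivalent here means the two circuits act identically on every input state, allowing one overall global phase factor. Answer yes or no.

No, they are not equivalent — no single phase factor reconciles the two unitaries.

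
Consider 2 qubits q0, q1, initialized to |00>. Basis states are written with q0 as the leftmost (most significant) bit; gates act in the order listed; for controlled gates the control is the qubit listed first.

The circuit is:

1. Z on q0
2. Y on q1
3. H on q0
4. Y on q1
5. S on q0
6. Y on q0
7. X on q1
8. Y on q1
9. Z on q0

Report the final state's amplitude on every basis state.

After the circuit, the state carries amplitude -sqrt(2)*I/2 on |00>, 0 on |01>, -sqrt(2)/2 on |10>, 0 on |11>.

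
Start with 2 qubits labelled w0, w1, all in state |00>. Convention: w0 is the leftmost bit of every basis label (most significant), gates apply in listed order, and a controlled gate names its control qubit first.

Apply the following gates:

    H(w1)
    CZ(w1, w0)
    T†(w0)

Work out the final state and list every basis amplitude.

The resulting statevector has amplitude sqrt(2)/2 on |00>, sqrt(2)/2 on |01>, 0 on |10>, 0 on |11>.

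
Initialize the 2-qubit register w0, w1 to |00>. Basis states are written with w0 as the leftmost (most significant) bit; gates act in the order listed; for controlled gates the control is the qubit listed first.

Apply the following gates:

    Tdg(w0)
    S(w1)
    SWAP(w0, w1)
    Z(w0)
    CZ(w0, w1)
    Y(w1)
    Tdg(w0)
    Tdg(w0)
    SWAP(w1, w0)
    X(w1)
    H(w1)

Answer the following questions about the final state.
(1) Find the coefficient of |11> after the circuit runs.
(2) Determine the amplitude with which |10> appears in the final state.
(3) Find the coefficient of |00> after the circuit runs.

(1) |11> carries amplitude -sqrt(2)*I/2 in the final state.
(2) The amplitude on |10> is sqrt(2)*I/2.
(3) The final state's coefficient on |00> equals 0.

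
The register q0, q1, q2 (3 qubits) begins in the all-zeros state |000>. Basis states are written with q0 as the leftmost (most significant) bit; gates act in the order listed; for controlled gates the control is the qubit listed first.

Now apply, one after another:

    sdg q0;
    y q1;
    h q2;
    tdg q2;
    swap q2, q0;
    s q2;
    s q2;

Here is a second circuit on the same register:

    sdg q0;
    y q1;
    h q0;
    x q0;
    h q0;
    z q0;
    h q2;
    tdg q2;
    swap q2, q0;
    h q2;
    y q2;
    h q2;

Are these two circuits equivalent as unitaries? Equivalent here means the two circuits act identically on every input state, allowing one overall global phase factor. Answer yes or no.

No: there is an input state on which the two circuits produce genuinely different outputs (not merely differing by a phase).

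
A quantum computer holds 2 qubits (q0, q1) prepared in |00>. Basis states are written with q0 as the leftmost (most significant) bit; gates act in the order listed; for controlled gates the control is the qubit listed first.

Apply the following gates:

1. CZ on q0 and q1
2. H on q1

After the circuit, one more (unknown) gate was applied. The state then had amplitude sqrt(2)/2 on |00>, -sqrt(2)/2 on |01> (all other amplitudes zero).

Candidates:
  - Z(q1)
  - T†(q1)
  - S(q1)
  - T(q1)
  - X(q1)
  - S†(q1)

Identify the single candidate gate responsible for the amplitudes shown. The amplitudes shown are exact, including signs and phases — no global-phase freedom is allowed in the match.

It was Z(q1) that produced the state shown.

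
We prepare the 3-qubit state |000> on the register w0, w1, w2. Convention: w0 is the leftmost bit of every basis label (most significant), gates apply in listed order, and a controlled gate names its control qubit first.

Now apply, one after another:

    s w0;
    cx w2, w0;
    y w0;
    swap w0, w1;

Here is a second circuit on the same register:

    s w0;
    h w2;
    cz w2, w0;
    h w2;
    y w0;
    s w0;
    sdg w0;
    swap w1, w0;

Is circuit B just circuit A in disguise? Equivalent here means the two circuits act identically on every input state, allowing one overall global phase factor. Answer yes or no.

No, they are not equivalent — no single phase factor reconciles the two unitaries.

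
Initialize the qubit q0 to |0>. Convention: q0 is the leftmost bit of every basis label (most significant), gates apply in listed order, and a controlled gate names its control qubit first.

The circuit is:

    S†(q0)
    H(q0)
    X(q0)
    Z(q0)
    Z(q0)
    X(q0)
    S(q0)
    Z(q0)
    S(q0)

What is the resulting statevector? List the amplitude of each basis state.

After the circuit, the state carries amplitude sqrt(2)/2 on |0>, sqrt(2)/2 on |1>.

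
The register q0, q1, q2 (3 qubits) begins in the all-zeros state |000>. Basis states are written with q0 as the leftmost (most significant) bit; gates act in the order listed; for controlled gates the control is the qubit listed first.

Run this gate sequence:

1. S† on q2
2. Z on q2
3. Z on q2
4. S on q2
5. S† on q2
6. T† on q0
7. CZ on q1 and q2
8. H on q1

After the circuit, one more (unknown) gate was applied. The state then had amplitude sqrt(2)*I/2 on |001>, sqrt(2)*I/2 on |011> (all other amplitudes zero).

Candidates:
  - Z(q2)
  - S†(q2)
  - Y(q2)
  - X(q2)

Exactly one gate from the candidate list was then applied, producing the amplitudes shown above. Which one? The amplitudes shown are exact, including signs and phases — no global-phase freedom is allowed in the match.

It was Y(q2) that produced the state shown.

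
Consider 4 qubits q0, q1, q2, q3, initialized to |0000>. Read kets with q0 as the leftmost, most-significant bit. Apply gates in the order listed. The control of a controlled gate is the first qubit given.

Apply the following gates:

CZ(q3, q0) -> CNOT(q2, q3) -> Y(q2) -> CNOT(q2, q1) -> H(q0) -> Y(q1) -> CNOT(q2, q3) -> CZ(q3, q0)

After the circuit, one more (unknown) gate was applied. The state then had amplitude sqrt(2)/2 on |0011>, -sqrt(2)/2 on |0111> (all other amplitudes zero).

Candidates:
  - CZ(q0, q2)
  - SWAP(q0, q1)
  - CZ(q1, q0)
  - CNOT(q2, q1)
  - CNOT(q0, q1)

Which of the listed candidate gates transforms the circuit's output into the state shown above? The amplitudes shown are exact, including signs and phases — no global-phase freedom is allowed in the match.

It was SWAP(q0, q1) that produced the state shown.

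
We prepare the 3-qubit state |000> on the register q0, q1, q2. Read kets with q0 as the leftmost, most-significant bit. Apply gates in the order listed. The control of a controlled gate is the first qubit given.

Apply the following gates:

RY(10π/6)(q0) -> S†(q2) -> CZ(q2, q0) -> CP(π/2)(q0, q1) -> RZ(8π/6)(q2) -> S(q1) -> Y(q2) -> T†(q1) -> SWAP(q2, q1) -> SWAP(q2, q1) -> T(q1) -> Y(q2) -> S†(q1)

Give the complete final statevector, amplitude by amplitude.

The final amplitudes are sqrt(3)*exp(I*pi/3)/2 on |000>, -exp(I*pi/3)/2 on |100>, and 0 on every other basis state. Key observation: gates 6-13 undo each other exactly, leaving only the rest of the circuit to track.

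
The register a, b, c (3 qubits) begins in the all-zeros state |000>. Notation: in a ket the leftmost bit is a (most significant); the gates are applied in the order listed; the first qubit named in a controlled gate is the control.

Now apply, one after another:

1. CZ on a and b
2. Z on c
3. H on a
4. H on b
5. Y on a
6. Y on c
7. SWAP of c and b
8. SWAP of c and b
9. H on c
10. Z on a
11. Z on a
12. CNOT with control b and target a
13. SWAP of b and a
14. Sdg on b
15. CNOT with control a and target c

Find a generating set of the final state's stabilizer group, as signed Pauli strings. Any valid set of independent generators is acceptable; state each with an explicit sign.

The final state is stabilized by the group generated by +XII, +IYI, -IIX; other independent generating sets are equally valid.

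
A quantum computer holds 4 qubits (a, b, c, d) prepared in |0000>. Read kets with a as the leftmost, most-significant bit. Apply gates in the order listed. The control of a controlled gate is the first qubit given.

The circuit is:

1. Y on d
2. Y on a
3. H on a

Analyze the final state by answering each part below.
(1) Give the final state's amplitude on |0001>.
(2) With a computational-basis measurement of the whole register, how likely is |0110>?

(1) |0001> carries amplitude -sqrt(2)/2 in the final state.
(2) Outcome |0110> occurs with probability 0.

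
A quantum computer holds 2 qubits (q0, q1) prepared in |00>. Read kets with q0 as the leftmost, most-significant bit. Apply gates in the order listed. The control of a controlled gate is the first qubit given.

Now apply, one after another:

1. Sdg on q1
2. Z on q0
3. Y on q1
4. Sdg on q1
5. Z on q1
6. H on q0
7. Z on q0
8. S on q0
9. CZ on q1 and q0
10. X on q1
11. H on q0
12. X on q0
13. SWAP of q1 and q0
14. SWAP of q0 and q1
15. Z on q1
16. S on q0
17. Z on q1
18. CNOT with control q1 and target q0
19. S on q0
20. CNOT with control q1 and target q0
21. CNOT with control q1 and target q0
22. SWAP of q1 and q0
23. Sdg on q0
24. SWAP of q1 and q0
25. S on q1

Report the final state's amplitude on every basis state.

The final amplitudes are -1/2 + I/2 on |00>, 0 on |01>, 1/2 + I/2 on |10>, 0 on |11>.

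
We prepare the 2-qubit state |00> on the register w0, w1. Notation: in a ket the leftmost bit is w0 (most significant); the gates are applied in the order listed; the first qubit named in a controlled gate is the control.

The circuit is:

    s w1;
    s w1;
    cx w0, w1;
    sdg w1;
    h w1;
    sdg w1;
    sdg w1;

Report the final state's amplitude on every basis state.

The final amplitudes are sqrt(2)/2 on |00>, -sqrt(2)/2 on |01>, 0 on |10>, 0 on |11>.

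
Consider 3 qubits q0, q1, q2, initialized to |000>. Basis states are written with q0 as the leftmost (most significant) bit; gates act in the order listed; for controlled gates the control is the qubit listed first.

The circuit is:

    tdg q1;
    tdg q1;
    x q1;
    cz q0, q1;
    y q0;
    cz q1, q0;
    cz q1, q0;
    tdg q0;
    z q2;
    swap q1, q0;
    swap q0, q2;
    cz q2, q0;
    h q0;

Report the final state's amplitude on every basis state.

The resulting statevector has amplitude sqrt(2)*exp(I*pi/4)/2 on |011>, sqrt(2)*exp(I*pi/4)/2 on |111>, and 0 on every other basis state. Key observation: gates 6-7 undo each other exactly, leaving only the rest of the circuit to track.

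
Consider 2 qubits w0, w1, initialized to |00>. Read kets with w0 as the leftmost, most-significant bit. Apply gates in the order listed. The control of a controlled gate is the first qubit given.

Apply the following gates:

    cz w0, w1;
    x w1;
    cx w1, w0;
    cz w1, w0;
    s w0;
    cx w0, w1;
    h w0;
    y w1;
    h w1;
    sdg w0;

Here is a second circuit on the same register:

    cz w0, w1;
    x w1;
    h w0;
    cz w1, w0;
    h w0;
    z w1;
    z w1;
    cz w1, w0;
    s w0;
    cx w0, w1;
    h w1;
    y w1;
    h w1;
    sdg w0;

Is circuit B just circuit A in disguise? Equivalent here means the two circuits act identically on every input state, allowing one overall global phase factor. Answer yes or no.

No — the two circuits implement different unitaries, even allowing a global phase.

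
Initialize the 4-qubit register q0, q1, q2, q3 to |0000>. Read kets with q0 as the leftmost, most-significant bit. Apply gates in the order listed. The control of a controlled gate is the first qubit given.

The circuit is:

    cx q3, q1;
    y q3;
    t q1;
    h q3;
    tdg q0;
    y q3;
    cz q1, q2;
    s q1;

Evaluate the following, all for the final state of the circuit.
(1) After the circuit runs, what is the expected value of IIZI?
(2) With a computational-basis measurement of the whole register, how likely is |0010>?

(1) The observable IIZI averages to 1.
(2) A full measurement returns |0010> with probability 0.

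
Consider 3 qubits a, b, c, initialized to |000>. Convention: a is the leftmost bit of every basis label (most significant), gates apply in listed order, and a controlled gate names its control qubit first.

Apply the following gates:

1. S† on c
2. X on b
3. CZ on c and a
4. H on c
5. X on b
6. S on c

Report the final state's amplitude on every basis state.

The final amplitudes are sqrt(2)/2 on |000>, sqrt(2)*I/2 on |001>, and 0 on every other basis state.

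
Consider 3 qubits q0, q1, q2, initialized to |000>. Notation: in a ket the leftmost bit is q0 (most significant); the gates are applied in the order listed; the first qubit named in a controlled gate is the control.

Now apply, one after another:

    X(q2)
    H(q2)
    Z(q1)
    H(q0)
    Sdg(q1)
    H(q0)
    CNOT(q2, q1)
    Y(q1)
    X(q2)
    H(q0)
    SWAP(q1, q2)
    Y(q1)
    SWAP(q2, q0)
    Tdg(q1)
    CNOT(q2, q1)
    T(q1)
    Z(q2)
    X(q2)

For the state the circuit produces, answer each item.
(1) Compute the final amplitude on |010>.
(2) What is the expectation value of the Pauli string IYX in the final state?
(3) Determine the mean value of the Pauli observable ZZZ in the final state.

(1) The final state's coefficient on |010> equals 0.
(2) In the final state, IYX has expectation -sqrt(2)/2.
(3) The observable ZZZ averages to 1.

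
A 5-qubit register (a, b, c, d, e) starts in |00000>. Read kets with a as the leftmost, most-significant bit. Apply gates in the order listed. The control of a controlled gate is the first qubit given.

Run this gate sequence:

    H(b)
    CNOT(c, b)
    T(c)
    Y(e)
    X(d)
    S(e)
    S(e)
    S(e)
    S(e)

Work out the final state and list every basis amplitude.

After the circuit, the state carries amplitude sqrt(2)*I/2 on |00011>, sqrt(2)*I/2 on |01011>, and 0 on every other basis state. Key observation: steps 6-9 multiply out to the identity, so the circuit reduces to the remaining gates.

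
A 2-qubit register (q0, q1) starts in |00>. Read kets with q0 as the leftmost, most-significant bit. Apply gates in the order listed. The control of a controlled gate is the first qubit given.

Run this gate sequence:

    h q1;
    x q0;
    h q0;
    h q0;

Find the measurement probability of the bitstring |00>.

A full measurement returns |00> with probability 0. Key observation: steps 3-4 multiply out to the identity, so the circuit reduces to the remaining gates.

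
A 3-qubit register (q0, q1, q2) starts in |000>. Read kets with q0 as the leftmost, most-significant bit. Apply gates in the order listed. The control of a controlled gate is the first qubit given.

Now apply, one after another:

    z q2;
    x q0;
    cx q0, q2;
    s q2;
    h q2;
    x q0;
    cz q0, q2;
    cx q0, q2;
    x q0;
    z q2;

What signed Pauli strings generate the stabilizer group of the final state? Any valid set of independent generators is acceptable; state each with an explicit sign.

One valid set of independent stabilizer generators is +IIX, -ZII, +IZI (any independent generating set of the same group is equally correct).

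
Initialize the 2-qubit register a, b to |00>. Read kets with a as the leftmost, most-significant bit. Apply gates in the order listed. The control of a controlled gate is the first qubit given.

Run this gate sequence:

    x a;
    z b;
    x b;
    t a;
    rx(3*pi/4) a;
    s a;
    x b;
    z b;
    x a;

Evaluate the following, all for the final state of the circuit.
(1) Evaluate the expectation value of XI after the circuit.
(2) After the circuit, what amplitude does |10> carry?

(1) The expectation value of XI is -sqrt(2)/2.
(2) The amplitude on |10> is -sqrt(sqrt(2) + 2)*exp(3*I*pi/4)/2.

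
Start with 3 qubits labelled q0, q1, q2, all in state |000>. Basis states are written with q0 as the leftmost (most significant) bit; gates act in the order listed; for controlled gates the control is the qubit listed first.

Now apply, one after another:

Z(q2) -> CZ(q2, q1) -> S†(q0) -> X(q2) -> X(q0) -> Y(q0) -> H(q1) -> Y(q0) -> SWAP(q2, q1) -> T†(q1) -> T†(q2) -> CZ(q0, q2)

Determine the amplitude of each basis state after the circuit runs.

The resulting statevector has amplitude -sqrt(2)*exp(3*I*pi/4)/2 on |110>, sqrt(2)*I/2 on |111>, and 0 on every other basis state.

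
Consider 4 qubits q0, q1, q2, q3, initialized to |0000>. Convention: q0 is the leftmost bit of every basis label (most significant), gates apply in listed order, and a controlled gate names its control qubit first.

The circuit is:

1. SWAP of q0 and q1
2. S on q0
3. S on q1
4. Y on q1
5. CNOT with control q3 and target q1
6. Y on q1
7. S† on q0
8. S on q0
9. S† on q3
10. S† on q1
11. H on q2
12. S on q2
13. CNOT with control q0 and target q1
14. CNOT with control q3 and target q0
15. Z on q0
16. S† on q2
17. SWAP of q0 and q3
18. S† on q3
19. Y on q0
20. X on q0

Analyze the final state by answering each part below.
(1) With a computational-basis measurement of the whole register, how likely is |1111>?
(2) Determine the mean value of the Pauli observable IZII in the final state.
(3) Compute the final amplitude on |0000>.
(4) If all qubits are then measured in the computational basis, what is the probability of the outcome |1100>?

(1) Outcome |1111> occurs with probability 0.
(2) The observable IZII averages to 1.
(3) |0000> carries amplitude sqrt(2)*I/2 in the final state.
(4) A full measurement returns |1100> with probability 0.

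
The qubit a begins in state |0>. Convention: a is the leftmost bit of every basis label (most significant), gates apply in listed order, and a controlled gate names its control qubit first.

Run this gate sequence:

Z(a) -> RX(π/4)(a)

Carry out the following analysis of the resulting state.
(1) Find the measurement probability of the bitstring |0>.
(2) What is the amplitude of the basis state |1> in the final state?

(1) The probability of measuring |0> is sqrt(2)/4 + 1/2.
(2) The final state's coefficient on |1> equals -I*sqrt(2 - sqrt(2))/2.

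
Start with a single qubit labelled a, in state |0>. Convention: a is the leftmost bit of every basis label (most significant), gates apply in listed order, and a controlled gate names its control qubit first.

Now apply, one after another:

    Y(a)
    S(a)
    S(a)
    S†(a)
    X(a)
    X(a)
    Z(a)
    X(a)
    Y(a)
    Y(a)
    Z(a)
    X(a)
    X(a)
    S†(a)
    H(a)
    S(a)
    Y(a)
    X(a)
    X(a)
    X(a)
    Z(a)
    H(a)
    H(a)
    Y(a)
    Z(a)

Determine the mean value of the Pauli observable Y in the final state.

The expectation value of Y is -1.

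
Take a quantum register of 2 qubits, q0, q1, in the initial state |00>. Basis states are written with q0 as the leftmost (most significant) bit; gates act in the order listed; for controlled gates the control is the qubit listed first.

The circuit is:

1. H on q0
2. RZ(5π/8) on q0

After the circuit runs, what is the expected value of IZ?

The observable IZ averages to 1.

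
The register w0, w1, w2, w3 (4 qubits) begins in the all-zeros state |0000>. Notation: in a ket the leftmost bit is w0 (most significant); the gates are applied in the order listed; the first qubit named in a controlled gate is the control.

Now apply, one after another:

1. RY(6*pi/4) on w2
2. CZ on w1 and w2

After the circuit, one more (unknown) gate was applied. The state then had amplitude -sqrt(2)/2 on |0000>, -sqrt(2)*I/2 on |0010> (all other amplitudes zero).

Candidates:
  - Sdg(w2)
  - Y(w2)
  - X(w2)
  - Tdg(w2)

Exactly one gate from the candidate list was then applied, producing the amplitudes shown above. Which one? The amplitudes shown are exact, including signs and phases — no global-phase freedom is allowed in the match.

The unique candidate consistent with the amplitudes is Sdg(w2).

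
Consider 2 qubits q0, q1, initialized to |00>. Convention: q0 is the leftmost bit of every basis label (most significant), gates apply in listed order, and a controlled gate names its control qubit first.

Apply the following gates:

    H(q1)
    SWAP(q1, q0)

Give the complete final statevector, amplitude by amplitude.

The final amplitudes are sqrt(2)/2 on |00>, 0 on |01>, sqrt(2)/2 on |10>, 0 on |11>.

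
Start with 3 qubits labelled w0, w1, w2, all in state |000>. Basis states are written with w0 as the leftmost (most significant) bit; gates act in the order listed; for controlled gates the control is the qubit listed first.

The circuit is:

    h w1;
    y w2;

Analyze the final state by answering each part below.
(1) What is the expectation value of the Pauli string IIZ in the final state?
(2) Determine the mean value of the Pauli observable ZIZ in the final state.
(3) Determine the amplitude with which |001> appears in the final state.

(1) The observable IIZ averages to -1.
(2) The expectation value of ZIZ is -1.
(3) |001> carries amplitude sqrt(2)*I/2 in the final state.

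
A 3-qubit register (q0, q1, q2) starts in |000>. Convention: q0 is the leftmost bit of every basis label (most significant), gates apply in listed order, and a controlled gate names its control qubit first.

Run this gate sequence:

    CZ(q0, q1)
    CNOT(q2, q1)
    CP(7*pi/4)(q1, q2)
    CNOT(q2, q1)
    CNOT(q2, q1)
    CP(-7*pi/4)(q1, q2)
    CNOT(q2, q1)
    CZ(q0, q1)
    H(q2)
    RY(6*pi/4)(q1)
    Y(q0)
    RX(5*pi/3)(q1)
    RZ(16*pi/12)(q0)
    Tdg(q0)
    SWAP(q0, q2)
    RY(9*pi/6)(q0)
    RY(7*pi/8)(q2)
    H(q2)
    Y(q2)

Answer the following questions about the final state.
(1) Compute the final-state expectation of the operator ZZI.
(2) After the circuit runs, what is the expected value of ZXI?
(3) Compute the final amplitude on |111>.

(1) The expectation value of ZZI is 0. Key observation: gates 1-8 undo each other exactly, leaving only the rest of the circuit to track.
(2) The observable ZXI averages to -1.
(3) The final state's coefficient on |111> equals 0.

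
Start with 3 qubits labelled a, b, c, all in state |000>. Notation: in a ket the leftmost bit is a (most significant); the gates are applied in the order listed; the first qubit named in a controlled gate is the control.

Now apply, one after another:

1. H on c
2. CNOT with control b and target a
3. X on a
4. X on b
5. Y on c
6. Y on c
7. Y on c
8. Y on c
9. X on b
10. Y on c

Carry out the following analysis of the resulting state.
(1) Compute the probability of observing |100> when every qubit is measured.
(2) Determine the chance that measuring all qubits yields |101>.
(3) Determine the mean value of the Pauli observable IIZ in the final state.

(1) Outcome |100> occurs with probability 1/2. Key observation: the block from step 4 through step 9 cancels to the identity and can be dropped.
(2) The probability of measuring |101> is 1/2.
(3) The observable IIZ averages to 0.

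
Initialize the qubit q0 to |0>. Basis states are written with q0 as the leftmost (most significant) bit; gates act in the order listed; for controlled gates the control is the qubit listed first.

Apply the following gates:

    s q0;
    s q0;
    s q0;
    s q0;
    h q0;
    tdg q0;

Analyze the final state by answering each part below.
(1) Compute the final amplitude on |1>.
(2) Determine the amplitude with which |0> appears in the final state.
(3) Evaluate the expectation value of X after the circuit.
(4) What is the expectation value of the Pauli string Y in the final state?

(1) The final state's coefficient on |1> equals -sqrt(2)*exp(3*I*pi/4)/2. Key observation: steps 1-4 multiply out to the identity, so the circuit reduces to the remaining gates.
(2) |0> carries amplitude sqrt(2)/2 in the final state.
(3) The expectation value of X is sqrt(2)/2.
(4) The expectation value of Y is -sqrt(2)/2.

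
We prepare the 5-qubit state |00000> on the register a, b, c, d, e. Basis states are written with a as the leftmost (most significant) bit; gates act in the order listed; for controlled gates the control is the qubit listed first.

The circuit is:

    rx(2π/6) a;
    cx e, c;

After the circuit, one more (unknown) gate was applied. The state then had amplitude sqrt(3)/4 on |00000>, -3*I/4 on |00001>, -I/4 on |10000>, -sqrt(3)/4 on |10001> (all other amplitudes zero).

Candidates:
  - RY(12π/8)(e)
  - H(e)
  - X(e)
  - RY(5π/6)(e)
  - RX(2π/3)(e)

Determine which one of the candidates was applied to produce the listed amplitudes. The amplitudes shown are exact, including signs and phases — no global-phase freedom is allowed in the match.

It was RX(2π/3)(e) that produced the state shown.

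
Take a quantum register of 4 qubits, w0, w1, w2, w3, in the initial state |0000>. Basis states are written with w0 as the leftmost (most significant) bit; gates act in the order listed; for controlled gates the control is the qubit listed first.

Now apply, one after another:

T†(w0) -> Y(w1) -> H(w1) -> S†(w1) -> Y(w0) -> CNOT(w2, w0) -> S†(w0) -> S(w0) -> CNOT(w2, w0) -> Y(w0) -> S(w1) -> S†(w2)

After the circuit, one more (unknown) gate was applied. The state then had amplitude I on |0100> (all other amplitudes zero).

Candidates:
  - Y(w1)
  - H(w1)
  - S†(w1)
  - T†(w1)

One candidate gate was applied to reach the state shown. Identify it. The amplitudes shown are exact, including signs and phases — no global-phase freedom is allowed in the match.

It was H(w1) that produced the state shown. Key observation: steps 4-11 multiply out to the identity, so the circuit reduces to the remaining gates.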